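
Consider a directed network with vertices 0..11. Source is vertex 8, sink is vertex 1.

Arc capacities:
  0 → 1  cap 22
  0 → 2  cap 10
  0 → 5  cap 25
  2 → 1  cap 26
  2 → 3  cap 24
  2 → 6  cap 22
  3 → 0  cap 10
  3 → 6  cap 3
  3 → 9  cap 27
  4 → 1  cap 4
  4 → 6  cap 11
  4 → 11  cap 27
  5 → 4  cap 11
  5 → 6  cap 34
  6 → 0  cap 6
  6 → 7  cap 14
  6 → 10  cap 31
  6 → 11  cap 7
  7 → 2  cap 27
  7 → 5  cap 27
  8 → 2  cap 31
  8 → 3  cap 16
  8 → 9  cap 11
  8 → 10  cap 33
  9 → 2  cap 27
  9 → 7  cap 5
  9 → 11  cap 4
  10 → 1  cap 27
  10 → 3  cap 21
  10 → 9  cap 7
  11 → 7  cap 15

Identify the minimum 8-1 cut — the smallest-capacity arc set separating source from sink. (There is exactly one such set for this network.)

Min-cut arcs: {(2,1), (3,0), (4,1), (6,0), (10,1)} (total capacity 73)

augment #1: 8→2→1 push 26
augment #2: 8→10→1 push 27
augment #3: 8→3→0→1 push 10
augment #4: 8→2→6→0→1 push 5
augment #5: 8→3→6→0→1 push 1
augment #6: 8→9→7→5→4→1 push 4
max flow = 73; residual-reachable set from 8 gives S-side
cut edges (S→T): {(2,1), (3,0), (4,1), (6,0), (10,1)} total cap 73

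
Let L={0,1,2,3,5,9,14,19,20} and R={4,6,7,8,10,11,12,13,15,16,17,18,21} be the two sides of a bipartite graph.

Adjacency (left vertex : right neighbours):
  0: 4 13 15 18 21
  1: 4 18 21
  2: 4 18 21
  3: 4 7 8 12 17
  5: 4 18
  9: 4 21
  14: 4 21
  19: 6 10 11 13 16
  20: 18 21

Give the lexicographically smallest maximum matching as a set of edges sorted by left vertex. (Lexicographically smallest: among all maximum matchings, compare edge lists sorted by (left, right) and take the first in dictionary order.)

Lex-smallest maximum matching: {(0,13), (1,4), (2,18), (3,7), (9,21), (19,6)}

|M| = 6 (so the lex-smallest maximum matching has 6 edges)
process left vertices in ascending order; for each, take the smallest-labelled available neighbour that still permits 6 edges overall, or leave it unmatched if none does
lex-smallest matching: {0-13, 1-4, 2-18, 3-7, 9-21, 19-6}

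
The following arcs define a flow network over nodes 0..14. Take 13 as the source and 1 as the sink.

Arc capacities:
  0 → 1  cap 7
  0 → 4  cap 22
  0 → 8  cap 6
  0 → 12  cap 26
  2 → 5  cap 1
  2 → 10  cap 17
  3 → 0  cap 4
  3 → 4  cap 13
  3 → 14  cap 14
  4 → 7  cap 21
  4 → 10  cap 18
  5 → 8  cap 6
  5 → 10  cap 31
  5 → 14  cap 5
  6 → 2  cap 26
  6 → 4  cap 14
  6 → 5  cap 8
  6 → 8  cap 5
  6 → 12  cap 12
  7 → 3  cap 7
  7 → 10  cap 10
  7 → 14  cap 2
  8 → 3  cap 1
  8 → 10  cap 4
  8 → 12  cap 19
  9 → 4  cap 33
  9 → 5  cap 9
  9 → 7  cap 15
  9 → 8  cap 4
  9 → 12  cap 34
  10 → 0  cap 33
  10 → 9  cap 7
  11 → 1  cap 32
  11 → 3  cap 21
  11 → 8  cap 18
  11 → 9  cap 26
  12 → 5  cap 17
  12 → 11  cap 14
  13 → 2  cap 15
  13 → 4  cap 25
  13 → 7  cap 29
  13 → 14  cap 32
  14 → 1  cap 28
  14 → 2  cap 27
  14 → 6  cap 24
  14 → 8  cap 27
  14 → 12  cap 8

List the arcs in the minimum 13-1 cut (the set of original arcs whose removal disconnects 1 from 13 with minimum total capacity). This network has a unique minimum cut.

augment #1: 13→14→1 push 28
augment #2: 13→2→10→0→1 push 7
augment #3: 13→14→12→11→1 push 4
augment #4: 13→7→14→12→11→1 push 2
augment #5: 13→2→5→8→12→11→1 push 1
augment #6: 13→2→10→0→12→11→1 push 7
max flow = 49; residual-reachable set from 13 gives S-side
cut edges (S→T): {(0,1), (12,11), (14,1)} total cap 49

Min-cut arcs: {(0,1), (12,11), (14,1)} (total capacity 49)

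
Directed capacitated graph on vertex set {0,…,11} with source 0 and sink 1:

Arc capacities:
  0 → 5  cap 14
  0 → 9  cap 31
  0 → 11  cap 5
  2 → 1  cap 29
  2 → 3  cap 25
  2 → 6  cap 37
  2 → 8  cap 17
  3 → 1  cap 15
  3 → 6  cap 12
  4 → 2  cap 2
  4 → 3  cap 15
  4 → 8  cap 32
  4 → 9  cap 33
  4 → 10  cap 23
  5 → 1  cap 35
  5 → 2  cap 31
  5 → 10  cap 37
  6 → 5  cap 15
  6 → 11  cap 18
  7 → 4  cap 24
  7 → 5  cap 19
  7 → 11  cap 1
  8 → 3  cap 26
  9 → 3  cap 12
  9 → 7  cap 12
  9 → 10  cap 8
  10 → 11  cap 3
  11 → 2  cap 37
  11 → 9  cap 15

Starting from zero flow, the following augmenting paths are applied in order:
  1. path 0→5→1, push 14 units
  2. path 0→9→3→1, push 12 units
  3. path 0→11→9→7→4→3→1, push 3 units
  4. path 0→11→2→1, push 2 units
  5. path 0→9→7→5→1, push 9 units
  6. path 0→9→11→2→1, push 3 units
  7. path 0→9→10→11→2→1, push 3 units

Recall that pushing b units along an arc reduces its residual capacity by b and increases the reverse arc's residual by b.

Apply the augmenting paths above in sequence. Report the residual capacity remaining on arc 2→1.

after path 1 (0→5→1, push 14): res(2,1)=29
after path 2 (0→9→3→1, push 12): res(2,1)=29
after path 3 (0→11→9→7→4→3→1, push 3): res(2,1)=29
after path 4 (0→11→2→1, push 2): res(2,1)=27
after path 5 (0→9→7→5→1, push 9): res(2,1)=27
after path 6 (0→9→11→2→1, push 3): res(2,1)=24
after path 7 (0→9→10→11→2→1, push 3): res(2,1)=21

Residual capacity of (2,1): 21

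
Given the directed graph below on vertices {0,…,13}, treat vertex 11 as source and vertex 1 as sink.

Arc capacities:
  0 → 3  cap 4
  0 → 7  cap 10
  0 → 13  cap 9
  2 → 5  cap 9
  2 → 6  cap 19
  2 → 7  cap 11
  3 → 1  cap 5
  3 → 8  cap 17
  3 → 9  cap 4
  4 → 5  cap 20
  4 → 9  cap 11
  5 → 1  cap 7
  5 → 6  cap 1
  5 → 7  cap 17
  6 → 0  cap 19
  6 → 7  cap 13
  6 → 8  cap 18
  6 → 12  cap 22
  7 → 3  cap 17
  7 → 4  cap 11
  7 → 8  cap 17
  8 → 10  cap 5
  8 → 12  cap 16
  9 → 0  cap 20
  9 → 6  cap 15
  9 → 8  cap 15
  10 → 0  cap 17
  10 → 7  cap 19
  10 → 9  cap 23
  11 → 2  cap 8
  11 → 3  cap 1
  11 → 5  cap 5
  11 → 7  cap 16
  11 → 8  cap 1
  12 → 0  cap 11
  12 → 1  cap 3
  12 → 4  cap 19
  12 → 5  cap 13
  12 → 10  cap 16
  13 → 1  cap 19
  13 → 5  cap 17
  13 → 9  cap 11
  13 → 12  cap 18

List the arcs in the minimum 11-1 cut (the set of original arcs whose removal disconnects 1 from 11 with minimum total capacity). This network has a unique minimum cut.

augment #1: 11→3→1 push 1
augment #2: 11→5→1 push 5
augment #3: 11→2→5→1 push 2
augment #4: 11→7→3→1 push 4
augment #5: 11→8→12→1 push 1
augment #6: 11→2→6→12→1 push 2
augment #7: 11→2→6→0→13→1 push 4
augment #8: 11→7→3→9→0→13→1 push 4
augment #9: 11→7→4→9→0→13→1 push 1
max flow = 24; residual-reachable set from 11 gives S-side
cut edges (S→T): {(0,13), (3,1), (5,1), (12,1)} total cap 24

Min-cut arcs: {(0,13), (3,1), (5,1), (12,1)} (total capacity 24)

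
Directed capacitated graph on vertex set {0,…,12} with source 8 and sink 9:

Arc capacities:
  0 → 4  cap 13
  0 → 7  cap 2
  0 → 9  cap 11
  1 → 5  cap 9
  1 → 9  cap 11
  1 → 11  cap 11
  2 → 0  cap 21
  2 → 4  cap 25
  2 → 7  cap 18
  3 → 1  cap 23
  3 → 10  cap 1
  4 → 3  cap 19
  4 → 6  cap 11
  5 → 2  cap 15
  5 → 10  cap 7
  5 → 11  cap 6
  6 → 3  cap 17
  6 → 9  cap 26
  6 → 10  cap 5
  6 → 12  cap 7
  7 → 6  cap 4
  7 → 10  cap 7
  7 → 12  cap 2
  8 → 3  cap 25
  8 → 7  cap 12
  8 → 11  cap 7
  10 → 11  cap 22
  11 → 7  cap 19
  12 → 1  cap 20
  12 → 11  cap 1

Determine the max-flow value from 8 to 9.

Maximum flow value: 24

augment #1: 8→3→1→9 bottleneck 11, total now 11
augment #2: 8→7→6→9 bottleneck 4, total now 15
augment #3: 8→3→1→5→2→0→9 bottleneck 9, total now 24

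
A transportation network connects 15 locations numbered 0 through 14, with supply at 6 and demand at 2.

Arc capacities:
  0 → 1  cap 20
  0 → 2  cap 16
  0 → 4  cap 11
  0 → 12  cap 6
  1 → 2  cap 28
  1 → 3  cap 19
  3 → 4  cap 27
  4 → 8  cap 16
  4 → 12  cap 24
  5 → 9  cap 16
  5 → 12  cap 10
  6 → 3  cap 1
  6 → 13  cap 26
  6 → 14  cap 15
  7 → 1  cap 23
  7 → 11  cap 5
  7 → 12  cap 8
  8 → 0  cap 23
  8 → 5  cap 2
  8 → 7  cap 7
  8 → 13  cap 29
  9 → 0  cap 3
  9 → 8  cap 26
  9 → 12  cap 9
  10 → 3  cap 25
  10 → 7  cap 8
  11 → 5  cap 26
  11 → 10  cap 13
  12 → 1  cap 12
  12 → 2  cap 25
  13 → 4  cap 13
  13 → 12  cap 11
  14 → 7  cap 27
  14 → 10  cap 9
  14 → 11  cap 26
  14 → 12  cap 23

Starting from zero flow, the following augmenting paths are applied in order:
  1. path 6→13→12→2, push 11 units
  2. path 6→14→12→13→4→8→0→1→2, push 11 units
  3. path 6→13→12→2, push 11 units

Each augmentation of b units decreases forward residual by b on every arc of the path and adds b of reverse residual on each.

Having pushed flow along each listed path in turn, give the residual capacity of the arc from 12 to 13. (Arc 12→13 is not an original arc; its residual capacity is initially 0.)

Residual capacity of (12,13): 11

after path 1 (6→13→12→2, push 11): res(12,13)=11
after path 2 (6→14→12→13→4→8→0→1→2, push 11): res(12,13)=0
after path 3 (6→13→12→2, push 11): res(12,13)=11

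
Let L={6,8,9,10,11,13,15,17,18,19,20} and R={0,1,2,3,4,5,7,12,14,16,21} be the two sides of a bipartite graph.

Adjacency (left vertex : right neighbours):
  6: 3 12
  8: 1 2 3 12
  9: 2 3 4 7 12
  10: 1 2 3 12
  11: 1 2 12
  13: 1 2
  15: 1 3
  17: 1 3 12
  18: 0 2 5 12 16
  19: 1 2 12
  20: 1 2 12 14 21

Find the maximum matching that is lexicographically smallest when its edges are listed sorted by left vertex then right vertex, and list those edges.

Lex-smallest maximum matching: {(6,3), (8,1), (9,4), (10,2), (11,12), (18,0), (20,14)}

|M| = 7 (so the lex-smallest maximum matching has 7 edges)
process left vertices in ascending order; for each, take the smallest-labelled available neighbour that still permits 7 edges overall, or leave it unmatched if none does
lex-smallest matching: {6-3, 8-1, 9-4, 10-2, 11-12, 18-0, 20-14}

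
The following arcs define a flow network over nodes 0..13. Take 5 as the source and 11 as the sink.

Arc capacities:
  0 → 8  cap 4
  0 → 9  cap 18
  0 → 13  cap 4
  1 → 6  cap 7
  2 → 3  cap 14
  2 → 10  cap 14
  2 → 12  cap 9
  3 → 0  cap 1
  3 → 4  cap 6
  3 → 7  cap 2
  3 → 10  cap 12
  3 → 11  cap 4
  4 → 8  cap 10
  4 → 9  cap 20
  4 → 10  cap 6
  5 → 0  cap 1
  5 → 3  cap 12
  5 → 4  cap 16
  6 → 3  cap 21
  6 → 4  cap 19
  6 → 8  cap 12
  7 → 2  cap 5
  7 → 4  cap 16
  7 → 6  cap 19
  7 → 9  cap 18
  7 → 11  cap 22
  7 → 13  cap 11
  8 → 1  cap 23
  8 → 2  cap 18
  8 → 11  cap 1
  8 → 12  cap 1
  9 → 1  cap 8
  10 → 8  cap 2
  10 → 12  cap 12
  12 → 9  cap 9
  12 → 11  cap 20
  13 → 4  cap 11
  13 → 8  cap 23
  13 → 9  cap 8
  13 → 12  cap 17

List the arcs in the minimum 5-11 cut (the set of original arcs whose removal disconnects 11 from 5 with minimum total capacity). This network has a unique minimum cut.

augment #1: 5→3→11 push 4
augment #2: 5→0→8→11 push 1
augment #3: 5→3→7→11 push 2
augment #4: 5→3→10→12→11 push 6
augment #5: 5→4→8→12→11 push 1
augment #6: 5→4→10→12→11 push 6
augment #7: 5→4→8→2→12→11 push 7
max flow = 27; residual-reachable set from 5 gives S-side
cut edges (S→T): {(3,7), (3,11), (8,11), (12,11)} total cap 27

Min-cut arcs: {(3,7), (3,11), (8,11), (12,11)} (total capacity 27)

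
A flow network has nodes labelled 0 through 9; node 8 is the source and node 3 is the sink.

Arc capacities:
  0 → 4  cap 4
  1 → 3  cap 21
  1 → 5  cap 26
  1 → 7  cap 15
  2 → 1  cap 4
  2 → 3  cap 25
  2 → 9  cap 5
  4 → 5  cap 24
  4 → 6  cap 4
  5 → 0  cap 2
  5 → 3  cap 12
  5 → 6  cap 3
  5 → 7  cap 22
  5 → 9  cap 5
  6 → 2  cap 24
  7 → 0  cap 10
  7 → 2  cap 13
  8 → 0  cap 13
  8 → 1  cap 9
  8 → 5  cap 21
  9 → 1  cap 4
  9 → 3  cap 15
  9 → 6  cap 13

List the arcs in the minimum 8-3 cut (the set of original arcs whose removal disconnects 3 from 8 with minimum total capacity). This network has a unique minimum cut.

augment #1: 8→1→3 push 9
augment #2: 8→5→3 push 12
augment #3: 8→5→9→3 push 5
augment #4: 8→5→6→2→3 push 3
augment #5: 8→5→7→2→3 push 1
augment #6: 8→0→4→6→2→3 push 4
max flow = 34; residual-reachable set from 8 gives S-side
cut edges (S→T): {(0,4), (8,1), (8,5)} total cap 34

Min-cut arcs: {(0,4), (8,1), (8,5)} (total capacity 34)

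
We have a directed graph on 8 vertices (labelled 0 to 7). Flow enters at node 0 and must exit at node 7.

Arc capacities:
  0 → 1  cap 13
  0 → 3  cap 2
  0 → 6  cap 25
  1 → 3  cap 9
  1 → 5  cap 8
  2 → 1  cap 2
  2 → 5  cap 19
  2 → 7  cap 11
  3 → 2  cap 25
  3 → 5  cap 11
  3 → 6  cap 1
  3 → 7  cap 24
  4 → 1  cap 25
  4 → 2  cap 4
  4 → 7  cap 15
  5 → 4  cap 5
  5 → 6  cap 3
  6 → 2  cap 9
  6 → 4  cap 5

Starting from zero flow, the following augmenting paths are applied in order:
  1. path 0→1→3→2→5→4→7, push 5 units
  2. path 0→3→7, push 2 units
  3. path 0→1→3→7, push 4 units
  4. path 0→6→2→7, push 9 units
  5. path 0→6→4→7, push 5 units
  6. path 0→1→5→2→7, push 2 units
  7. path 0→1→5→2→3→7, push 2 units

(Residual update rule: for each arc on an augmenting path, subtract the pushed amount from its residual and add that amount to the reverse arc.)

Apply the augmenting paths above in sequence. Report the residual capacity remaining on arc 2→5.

Residual capacity of (2,5): 18

after path 1 (0→1→3→2→5→4→7, push 5): res(2,5)=14
after path 2 (0→3→7, push 2): res(2,5)=14
after path 3 (0→1→3→7, push 4): res(2,5)=14
after path 4 (0→6→2→7, push 9): res(2,5)=14
after path 5 (0→6→4→7, push 5): res(2,5)=14
after path 6 (0→1→5→2→7, push 2): res(2,5)=16
after path 7 (0→1→5→2→3→7, push 2): res(2,5)=18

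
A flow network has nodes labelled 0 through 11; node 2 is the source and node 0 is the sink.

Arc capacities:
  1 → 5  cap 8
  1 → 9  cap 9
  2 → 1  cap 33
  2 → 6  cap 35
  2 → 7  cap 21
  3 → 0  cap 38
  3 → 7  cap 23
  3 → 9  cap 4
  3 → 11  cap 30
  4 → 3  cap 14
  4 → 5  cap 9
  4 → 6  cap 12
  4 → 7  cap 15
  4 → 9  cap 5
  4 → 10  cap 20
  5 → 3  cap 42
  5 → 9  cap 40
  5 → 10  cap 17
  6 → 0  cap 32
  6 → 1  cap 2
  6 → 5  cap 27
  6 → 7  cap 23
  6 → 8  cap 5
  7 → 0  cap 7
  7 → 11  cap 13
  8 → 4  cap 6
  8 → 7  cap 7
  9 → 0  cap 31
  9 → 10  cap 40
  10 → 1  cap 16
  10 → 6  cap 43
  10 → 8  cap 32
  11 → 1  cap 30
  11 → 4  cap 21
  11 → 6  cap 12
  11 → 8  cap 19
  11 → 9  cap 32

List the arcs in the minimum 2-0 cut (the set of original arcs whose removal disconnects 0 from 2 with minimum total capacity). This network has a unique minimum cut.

Min-cut arcs: {(1,5), (1,9), (2,6), (7,0), (7,11)} (total capacity 72)

augment #1: 2→6→0 push 32
augment #2: 2→7→0 push 7
augment #3: 2→1→9→0 push 9
augment #4: 2→1→5→3→0 push 8
augment #5: 2→6→5→3→0 push 3
augment #6: 2→7→11→9→0 push 13
max flow = 72; residual-reachable set from 2 gives S-side
cut edges (S→T): {(1,5), (1,9), (2,6), (7,0), (7,11)} total cap 72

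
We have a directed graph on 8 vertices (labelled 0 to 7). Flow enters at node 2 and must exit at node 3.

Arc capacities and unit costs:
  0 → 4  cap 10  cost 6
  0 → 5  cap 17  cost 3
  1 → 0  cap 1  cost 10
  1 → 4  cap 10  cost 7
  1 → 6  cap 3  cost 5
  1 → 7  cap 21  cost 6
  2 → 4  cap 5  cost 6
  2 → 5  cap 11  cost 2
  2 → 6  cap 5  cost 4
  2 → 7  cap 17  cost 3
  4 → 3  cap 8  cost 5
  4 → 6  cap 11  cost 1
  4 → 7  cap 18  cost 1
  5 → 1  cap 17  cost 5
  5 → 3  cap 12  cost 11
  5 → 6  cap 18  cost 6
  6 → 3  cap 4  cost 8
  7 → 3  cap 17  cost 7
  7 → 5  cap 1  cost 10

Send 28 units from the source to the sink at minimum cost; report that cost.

shortest-cost path #1: 2→7→3 push 17 @ unit cost 10 (adds 170)
shortest-cost path #2: 2→4→3 push 5 @ unit cost 11 (adds 55)
shortest-cost path #3: 2→6→3 push 4 @ unit cost 12 (adds 48)
shortest-cost path #4: 2→5→3 push 2 @ unit cost 13 (adds 26)
total cost = 299

Minimum cost for 28 units: 299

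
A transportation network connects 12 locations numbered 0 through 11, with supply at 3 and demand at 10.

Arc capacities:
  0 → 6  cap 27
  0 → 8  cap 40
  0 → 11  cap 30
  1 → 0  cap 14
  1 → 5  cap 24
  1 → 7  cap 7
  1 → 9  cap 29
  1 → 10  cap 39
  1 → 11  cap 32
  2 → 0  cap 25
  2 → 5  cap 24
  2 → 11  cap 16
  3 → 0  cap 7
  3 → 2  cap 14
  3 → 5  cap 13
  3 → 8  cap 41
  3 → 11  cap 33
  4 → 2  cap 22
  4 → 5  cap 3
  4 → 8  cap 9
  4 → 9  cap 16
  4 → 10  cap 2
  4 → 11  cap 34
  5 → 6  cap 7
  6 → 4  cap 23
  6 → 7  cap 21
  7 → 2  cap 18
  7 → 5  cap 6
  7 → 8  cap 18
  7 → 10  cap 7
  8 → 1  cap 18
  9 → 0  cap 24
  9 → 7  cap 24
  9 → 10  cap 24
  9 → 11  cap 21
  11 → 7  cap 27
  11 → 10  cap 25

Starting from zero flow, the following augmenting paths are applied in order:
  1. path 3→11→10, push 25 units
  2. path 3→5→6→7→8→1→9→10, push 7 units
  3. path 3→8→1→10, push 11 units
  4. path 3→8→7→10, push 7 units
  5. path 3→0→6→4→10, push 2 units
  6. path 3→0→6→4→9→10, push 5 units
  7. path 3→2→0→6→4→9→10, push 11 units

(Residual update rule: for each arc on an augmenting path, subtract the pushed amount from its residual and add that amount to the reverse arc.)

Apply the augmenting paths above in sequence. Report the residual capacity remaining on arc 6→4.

Residual capacity of (6,4): 5

after path 1 (3→11→10, push 25): res(6,4)=23
after path 2 (3→5→6→7→8→1→9→10, push 7): res(6,4)=23
after path 3 (3→8→1→10, push 11): res(6,4)=23
after path 4 (3→8→7→10, push 7): res(6,4)=23
after path 5 (3→0→6→4→10, push 2): res(6,4)=21
after path 6 (3→0→6→4→9→10, push 5): res(6,4)=16
after path 7 (3→2→0→6→4→9→10, push 11): res(6,4)=5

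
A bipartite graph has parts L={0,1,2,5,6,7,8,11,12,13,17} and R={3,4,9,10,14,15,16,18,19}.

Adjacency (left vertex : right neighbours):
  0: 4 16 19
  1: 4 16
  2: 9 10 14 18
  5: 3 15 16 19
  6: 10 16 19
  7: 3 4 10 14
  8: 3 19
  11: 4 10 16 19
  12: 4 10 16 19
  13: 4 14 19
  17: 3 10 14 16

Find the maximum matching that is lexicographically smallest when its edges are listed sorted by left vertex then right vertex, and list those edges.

|M| = 8 (so the lex-smallest maximum matching has 8 edges)
process left vertices in ascending order; for each, take the smallest-labelled available neighbour that still permits 8 edges overall, or leave it unmatched if none does
lex-smallest matching: {0-4, 1-16, 2-9, 5-15, 6-10, 7-3, 8-19, 13-14}

Lex-smallest maximum matching: {(0,4), (1,16), (2,9), (5,15), (6,10), (7,3), (8,19), (13,14)}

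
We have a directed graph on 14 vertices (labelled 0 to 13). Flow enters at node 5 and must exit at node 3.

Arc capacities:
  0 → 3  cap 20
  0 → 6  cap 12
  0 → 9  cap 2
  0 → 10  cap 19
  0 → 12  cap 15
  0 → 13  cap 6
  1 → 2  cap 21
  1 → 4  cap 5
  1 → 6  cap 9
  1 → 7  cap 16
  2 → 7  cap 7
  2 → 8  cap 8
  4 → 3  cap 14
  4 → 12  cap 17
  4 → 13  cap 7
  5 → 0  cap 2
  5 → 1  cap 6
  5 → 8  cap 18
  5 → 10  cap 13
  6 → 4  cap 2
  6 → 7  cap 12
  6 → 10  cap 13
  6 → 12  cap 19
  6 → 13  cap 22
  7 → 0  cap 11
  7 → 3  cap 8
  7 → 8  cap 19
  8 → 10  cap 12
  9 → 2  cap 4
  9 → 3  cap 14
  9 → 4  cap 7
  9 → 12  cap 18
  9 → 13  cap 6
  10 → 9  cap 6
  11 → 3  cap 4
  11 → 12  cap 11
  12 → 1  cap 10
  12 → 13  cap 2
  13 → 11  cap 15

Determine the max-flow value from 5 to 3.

augment #1: 5→0→3 bottleneck 2, total now 2
augment #2: 5→1→4→3 bottleneck 5, total now 7
augment #3: 5→1→7→3 bottleneck 1, total now 8
augment #4: 5→10→9→3 bottleneck 6, total now 14

Maximum flow value: 14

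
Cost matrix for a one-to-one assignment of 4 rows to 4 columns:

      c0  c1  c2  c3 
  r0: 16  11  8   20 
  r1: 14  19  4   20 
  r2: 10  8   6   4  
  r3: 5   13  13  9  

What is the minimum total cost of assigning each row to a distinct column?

Minimum assignment cost: 24

optimal assignment: row0→col1 (cost 11), row1→col2 (cost 4), row2→col3 (cost 4), row3→col0 (cost 5)
total = 11 + 4 + 4 + 5 = 24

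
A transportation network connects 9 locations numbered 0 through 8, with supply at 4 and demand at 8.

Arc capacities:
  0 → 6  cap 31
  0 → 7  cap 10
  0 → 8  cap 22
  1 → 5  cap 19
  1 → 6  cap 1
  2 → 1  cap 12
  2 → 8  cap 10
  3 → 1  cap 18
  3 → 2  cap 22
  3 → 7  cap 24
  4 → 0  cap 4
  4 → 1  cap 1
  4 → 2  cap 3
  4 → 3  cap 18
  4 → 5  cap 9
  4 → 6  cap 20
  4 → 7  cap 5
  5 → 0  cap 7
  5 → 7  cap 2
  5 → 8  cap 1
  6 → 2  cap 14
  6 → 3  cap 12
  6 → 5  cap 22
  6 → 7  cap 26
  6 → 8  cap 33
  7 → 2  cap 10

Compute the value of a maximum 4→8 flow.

augment #1: 4→0→8 bottleneck 4, total now 4
augment #2: 4→2→8 bottleneck 3, total now 7
augment #3: 4→5→8 bottleneck 1, total now 8
augment #4: 4→6→8 bottleneck 20, total now 28
augment #5: 4→1→6→8 bottleneck 1, total now 29
augment #6: 4→3→2→8 bottleneck 7, total now 36
augment #7: 4→5→0→8 bottleneck 7, total now 43

Maximum flow value: 43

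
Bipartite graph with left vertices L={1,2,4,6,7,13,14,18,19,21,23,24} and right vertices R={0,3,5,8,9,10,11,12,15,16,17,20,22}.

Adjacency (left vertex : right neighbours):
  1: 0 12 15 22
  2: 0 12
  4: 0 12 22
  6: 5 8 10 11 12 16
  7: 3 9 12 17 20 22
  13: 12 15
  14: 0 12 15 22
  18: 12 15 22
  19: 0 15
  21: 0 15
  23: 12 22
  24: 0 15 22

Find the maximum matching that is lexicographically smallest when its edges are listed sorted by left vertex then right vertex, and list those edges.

Lex-smallest maximum matching: {(1,0), (2,12), (4,22), (6,5), (7,3), (13,15)}

|M| = 6 (so the lex-smallest maximum matching has 6 edges)
process left vertices in ascending order; for each, take the smallest-labelled available neighbour that still permits 6 edges overall, or leave it unmatched if none does
lex-smallest matching: {1-0, 2-12, 4-22, 6-5, 7-3, 13-15}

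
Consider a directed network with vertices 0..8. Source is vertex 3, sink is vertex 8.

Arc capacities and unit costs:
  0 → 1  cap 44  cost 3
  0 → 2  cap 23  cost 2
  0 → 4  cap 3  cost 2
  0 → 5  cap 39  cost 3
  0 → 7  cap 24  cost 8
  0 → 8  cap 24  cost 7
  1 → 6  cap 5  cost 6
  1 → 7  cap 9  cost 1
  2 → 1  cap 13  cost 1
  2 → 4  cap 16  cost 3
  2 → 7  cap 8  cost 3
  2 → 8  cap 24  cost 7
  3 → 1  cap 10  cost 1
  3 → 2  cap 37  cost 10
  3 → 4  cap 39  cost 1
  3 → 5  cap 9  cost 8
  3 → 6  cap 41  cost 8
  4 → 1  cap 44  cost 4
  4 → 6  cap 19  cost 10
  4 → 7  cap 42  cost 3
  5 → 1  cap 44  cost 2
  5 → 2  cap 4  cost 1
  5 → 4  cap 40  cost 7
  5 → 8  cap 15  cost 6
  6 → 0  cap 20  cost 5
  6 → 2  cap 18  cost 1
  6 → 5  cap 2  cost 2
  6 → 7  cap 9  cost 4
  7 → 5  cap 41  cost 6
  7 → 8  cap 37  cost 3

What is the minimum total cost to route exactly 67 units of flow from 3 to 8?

shortest-cost path #1: 3→1→7→8 push 9 @ unit cost 5 (adds 45)
shortest-cost path #2: 3→4→7→8 push 28 @ unit cost 7 (adds 196)
shortest-cost path #3: 3→5→8 push 9 @ unit cost 14 (adds 126)
shortest-cost path #4: 3→1→6→2→8 push 1 @ unit cost 15 (adds 15)
shortest-cost path #5: 3→6→2→8 push 17 @ unit cost 16 (adds 272)
shortest-cost path #6: 3→6→5→8 push 2 @ unit cost 16 (adds 32)
shortest-cost path #7: 3→4→7→5→8 push 1 @ unit cost 16 (adds 16)
total cost = 702

Minimum cost for 67 units: 702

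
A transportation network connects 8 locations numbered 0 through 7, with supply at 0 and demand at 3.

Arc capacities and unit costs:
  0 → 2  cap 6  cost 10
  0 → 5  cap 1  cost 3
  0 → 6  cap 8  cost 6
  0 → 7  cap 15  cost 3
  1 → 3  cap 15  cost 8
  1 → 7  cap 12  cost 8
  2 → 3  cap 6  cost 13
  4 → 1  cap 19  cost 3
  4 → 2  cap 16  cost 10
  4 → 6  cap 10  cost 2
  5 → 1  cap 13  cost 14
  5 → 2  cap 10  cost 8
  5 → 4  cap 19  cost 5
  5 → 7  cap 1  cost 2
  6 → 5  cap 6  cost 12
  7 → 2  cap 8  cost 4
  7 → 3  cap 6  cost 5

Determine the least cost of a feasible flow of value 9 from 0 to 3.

Minimum cost for 9 units: 107

shortest-cost path #1: 0→7→3 push 6 @ unit cost 8 (adds 48)
shortest-cost path #2: 0→5→4→1→3 push 1 @ unit cost 19 (adds 19)
shortest-cost path #3: 0→7→2→3 push 2 @ unit cost 20 (adds 40)
total cost = 107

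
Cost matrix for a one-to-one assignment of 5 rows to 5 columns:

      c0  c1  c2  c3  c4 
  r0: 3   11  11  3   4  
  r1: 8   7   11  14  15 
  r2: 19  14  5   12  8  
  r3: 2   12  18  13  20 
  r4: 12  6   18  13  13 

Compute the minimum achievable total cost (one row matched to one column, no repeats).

Minimum assignment cost: 30

one of 2 optimal assignments: row0→col3 (cost 3), row1→col1 (cost 7), row2→col2 (cost 5), row3→col0 (cost 2), row4→col4 (cost 13)
total = 3 + 7 + 5 + 2 + 13 = 30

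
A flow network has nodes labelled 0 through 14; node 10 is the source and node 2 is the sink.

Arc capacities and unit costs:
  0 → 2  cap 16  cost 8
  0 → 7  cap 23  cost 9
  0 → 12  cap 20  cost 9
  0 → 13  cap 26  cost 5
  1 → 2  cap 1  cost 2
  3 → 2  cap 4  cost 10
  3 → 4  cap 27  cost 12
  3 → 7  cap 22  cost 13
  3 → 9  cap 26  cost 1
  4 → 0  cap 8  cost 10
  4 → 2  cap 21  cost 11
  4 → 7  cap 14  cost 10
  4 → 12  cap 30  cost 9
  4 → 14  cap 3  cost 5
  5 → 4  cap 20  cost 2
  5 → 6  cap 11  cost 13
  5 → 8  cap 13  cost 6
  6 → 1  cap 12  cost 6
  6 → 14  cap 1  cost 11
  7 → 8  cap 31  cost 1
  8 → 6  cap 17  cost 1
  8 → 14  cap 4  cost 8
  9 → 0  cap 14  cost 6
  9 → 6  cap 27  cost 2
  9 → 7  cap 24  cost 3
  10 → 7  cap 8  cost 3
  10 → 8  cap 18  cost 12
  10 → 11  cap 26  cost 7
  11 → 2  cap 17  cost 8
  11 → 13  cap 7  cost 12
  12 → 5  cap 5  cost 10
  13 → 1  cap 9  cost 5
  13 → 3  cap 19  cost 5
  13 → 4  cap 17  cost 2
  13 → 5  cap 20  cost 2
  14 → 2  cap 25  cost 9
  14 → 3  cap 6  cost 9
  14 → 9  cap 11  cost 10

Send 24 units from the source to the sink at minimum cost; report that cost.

shortest-cost path #1: 10→7→8→6→1→2 push 1 @ unit cost 13 (adds 13)
shortest-cost path #2: 10→11→2 push 17 @ unit cost 15 (adds 255)
shortest-cost path #3: 10→7→8→14→2 push 4 @ unit cost 21 (adds 84)
shortest-cost path #4: 10→7→8→6→14→2 push 1 @ unit cost 25 (adds 25)
shortest-cost path #5: 10→11→13→4→2 push 1 @ unit cost 32 (adds 32)
total cost = 409

Minimum cost for 24 units: 409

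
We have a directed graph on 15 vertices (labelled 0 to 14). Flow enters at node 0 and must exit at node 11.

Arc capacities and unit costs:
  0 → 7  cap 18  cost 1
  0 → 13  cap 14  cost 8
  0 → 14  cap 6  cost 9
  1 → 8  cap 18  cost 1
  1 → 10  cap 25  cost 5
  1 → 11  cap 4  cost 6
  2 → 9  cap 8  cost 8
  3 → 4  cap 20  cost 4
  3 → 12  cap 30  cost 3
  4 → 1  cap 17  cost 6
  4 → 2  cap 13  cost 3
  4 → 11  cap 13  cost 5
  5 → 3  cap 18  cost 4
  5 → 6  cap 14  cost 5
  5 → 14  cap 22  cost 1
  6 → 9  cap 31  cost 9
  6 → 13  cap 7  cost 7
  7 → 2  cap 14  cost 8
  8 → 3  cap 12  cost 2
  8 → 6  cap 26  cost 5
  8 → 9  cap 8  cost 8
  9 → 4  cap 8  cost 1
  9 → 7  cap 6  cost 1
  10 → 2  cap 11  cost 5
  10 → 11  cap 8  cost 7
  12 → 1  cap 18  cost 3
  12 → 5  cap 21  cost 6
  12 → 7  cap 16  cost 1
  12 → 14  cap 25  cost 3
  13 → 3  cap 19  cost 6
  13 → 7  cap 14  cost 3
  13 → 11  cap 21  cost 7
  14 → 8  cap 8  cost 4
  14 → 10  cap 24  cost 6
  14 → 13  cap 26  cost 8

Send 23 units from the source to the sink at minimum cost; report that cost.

Minimum cost for 23 units: 411

shortest-cost path #1: 0→13→11 push 14 @ unit cost 15 (adds 210)
shortest-cost path #2: 0→14→10→11 push 6 @ unit cost 22 (adds 132)
shortest-cost path #3: 0→7→2→9→4→11 push 3 @ unit cost 23 (adds 69)
total cost = 411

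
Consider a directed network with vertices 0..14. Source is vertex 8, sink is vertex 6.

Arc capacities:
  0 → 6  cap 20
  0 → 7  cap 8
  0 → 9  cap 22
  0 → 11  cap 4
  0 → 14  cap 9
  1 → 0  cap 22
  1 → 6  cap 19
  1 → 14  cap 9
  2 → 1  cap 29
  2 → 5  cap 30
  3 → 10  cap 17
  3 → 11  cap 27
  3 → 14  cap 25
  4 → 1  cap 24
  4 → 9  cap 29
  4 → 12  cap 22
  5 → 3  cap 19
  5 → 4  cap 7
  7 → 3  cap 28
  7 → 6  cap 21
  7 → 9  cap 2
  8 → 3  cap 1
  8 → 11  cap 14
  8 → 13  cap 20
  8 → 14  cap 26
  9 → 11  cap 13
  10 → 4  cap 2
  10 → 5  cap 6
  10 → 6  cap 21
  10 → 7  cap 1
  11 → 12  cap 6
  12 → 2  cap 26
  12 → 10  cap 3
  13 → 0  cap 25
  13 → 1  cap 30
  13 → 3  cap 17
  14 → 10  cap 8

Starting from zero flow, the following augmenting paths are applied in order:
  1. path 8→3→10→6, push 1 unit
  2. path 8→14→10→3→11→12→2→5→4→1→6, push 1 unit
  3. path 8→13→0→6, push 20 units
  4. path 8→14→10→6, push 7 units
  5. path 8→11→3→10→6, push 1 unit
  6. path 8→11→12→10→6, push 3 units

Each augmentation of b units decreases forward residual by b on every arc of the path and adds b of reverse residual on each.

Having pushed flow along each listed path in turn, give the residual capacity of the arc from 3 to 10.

after path 1 (8→3→10→6, push 1): res(3,10)=16
after path 2 (8→14→10→3→11→12→2→5→4→1→6, push 1): res(3,10)=17
after path 3 (8→13→0→6, push 20): res(3,10)=17
after path 4 (8→14→10→6, push 7): res(3,10)=17
after path 5 (8→11→3→10→6, push 1): res(3,10)=16
after path 6 (8→11→12→10→6, push 3): res(3,10)=16

Residual capacity of (3,10): 16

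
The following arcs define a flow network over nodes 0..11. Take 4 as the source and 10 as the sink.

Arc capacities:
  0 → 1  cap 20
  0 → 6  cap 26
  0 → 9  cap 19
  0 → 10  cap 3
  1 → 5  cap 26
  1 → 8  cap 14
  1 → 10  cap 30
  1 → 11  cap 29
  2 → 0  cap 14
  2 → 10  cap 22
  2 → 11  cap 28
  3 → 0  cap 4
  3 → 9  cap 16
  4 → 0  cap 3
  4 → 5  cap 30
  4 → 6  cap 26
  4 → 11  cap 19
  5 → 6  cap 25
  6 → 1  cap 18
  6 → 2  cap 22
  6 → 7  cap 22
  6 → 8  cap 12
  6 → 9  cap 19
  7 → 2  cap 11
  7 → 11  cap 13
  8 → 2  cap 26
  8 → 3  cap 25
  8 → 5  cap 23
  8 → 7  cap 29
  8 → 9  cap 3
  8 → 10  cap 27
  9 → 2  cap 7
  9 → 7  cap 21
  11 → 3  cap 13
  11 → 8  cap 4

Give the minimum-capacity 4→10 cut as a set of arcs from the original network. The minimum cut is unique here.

Min-cut arcs: {(4,0), (4,6), (5,6), (11,3), (11,8)} (total capacity 71)

augment #1: 4→0→10 push 3
augment #2: 4→6→1→10 push 18
augment #3: 4→6→2→10 push 8
augment #4: 4→11→8→10 push 4
augment #5: 4→5→6→2→10 push 14
augment #6: 4→5→6→8→10 push 11
augment #7: 4→11→3→0→1→10 push 4
augment #8: 4→11→3→9→2→0→1→10 push 7
augment #9: 4→11→3→9→7→2→0→1→10 push 1
augment #10: 4→11→3→9→7→2→6→8→10 push 1
max flow = 71; residual-reachable set from 4 gives S-side
cut edges (S→T): {(4,0), (4,6), (5,6), (11,3), (11,8)} total cap 71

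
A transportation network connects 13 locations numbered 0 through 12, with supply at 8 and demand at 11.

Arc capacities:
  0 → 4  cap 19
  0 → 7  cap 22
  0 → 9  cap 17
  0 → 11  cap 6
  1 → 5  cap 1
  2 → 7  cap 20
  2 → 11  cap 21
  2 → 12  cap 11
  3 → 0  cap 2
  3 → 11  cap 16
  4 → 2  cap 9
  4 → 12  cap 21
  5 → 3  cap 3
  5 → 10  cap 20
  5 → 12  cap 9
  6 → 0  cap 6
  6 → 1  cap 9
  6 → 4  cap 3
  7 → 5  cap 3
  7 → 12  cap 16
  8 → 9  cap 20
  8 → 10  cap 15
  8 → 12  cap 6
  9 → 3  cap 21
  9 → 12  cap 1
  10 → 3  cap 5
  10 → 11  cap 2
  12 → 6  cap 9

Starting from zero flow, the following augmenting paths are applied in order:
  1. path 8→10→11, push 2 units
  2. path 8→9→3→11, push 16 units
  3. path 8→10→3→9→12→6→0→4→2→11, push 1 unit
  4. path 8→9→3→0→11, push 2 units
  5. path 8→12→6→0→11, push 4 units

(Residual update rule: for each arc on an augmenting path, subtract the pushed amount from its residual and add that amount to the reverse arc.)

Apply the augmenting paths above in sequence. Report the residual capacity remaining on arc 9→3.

after path 1 (8→10→11, push 2): res(9,3)=21
after path 2 (8→9→3→11, push 16): res(9,3)=5
after path 3 (8→10→3→9→12→6→0→4→2→11, push 1): res(9,3)=6
after path 4 (8→9→3→0→11, push 2): res(9,3)=4
after path 5 (8→12→6→0→11, push 4): res(9,3)=4

Residual capacity of (9,3): 4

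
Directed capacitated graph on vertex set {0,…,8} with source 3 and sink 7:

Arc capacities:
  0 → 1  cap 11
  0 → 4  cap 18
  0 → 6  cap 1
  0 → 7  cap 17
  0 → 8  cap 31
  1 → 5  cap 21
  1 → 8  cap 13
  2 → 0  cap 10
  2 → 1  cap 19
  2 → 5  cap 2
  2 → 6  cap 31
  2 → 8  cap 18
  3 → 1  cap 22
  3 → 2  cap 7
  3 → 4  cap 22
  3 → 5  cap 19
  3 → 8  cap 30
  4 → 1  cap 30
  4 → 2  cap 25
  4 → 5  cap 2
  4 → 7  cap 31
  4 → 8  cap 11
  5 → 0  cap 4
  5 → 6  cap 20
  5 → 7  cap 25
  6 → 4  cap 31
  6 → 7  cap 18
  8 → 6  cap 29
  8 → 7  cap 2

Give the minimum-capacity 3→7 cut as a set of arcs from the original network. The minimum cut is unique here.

augment #1: 3→4→7 push 22
augment #2: 3→5→7 push 19
augment #3: 3→8→7 push 2
augment #4: 3→1→5→7 push 6
augment #5: 3→2→0→7 push 7
augment #6: 3→8→6→7 push 18
augment #7: 3→1→5→0→7 push 4
augment #8: 3→8→6→4→7 push 9
augment #9: 3→8→6→4→2→0→7 push 1
augment #10: 3→1→5→6→4→2→0→7 push 2
max flow = 90; residual-reachable set from 3 gives S-side
cut edges (S→T): {(2,0), (4,7), (5,0), (5,7), (6,7), (8,7)} total cap 90

Min-cut arcs: {(2,0), (4,7), (5,0), (5,7), (6,7), (8,7)} (total capacity 90)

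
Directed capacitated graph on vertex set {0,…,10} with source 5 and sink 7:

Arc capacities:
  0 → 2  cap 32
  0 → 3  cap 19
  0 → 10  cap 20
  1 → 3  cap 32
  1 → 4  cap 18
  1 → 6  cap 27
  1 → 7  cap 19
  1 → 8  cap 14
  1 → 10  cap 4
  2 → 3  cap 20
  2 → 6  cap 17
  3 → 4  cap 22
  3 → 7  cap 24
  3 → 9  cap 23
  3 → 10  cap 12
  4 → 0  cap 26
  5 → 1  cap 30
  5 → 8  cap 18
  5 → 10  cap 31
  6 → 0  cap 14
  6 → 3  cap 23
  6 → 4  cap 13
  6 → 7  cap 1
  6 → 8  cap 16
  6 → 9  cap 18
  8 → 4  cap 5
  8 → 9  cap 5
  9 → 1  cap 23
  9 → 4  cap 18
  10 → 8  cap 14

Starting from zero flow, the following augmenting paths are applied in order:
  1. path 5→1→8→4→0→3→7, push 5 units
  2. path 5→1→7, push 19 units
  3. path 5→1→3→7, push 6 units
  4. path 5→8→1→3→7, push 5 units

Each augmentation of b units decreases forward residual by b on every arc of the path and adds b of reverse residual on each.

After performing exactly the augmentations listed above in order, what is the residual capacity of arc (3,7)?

after path 1 (5→1→8→4→0→3→7, push 5): res(3,7)=19
after path 2 (5→1→7, push 19): res(3,7)=19
after path 3 (5→1→3→7, push 6): res(3,7)=13
after path 4 (5→8→1→3→7, push 5): res(3,7)=8

Residual capacity of (3,7): 8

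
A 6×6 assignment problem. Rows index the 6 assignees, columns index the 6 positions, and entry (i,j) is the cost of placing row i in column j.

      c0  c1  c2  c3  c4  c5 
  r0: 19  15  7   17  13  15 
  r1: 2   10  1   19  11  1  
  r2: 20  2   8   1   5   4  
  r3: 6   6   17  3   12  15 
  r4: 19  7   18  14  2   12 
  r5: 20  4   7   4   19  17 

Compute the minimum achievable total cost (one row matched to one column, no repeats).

Minimum assignment cost: 21

optimal assignment: row0→col2 (cost 7), row1→col5 (cost 1), row2→col3 (cost 1), row3→col0 (cost 6), row4→col4 (cost 2), row5→col1 (cost 4)
total = 7 + 1 + 1 + 6 + 2 + 4 = 21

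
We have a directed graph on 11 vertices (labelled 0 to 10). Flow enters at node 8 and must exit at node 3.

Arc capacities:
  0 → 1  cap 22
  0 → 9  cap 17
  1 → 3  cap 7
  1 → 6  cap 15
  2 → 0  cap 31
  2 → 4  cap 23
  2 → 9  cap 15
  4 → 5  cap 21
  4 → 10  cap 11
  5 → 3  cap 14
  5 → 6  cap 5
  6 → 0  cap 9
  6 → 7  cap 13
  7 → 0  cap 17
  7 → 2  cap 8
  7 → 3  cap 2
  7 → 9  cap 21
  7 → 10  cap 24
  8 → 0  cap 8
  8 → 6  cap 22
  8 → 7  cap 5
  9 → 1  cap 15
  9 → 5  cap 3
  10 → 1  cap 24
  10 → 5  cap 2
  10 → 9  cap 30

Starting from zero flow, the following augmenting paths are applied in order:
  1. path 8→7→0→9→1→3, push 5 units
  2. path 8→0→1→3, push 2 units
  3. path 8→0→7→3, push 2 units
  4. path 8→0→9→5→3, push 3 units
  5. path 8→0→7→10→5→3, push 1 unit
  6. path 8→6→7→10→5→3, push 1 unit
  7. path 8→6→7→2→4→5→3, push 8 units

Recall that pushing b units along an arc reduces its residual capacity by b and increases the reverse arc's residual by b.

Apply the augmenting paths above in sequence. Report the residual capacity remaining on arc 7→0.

after path 1 (8→7→0→9→1→3, push 5): res(7,0)=12
after path 2 (8→0→1→3, push 2): res(7,0)=12
after path 3 (8→0→7→3, push 2): res(7,0)=14
after path 4 (8→0→9→5→3, push 3): res(7,0)=14
after path 5 (8→0→7→10→5→3, push 1): res(7,0)=15
after path 6 (8→6→7→10→5→3, push 1): res(7,0)=15
after path 7 (8→6→7→2→4→5→3, push 8): res(7,0)=15

Residual capacity of (7,0): 15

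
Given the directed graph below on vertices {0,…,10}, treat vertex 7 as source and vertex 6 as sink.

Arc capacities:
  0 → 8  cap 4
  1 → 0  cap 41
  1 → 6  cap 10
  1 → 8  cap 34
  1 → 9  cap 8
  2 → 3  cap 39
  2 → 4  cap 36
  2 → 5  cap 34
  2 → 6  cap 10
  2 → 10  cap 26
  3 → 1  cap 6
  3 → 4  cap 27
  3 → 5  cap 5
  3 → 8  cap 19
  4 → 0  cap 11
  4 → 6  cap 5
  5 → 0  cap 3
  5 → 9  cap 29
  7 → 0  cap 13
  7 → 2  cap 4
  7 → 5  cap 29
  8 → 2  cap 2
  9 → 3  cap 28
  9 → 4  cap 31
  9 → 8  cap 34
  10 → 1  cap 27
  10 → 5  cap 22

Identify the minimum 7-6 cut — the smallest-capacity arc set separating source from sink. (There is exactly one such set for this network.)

augment #1: 7→2→6 push 4
augment #2: 7→0→8→2→6 push 2
augment #3: 7→5→9→4→6 push 5
augment #4: 7→5→9→3→1→6 push 6
max flow = 17; residual-reachable set from 7 gives S-side
cut edges (S→T): {(3,1), (4,6), (7,2), (8,2)} total cap 17

Min-cut arcs: {(3,1), (4,6), (7,2), (8,2)} (total capacity 17)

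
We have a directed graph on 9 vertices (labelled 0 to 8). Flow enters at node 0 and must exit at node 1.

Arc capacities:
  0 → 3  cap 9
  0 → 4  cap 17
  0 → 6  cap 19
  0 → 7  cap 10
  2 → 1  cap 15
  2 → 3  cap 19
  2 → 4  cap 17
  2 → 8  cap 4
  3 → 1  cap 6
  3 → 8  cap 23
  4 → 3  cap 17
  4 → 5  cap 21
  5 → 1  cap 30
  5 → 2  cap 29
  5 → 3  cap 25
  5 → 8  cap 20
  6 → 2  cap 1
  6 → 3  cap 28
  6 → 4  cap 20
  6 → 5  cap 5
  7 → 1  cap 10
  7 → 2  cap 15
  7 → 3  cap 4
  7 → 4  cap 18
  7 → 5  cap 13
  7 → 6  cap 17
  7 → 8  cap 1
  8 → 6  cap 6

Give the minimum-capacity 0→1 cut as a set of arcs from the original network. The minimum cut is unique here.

augment #1: 0→3→1 push 6
augment #2: 0→7→1 push 10
augment #3: 0→4→5→1 push 17
augment #4: 0→6→2→1 push 1
augment #5: 0→6→5→1 push 5
augment #6: 0→6→4→5→1 push 4
max flow = 43; residual-reachable set from 0 gives S-side
cut edges (S→T): {(0,7), (3,1), (4,5), (6,2), (6,5)} total cap 43

Min-cut arcs: {(0,7), (3,1), (4,5), (6,2), (6,5)} (total capacity 43)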